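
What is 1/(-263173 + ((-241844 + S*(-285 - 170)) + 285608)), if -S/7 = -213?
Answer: -1/897814 ≈ -1.1138e-6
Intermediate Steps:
S = 1491 (S = -7*(-213) = 1491)
1/(-263173 + ((-241844 + S*(-285 - 170)) + 285608)) = 1/(-263173 + ((-241844 + 1491*(-285 - 170)) + 285608)) = 1/(-263173 + ((-241844 + 1491*(-455)) + 285608)) = 1/(-263173 + ((-241844 - 678405) + 285608)) = 1/(-263173 + (-920249 + 285608)) = 1/(-263173 - 634641) = 1/(-897814) = -1/897814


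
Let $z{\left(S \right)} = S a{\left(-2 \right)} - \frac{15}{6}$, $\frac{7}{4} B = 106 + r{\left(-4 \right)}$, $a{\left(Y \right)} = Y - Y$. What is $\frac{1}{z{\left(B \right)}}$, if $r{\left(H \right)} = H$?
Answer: $- \frac{2}{5} \approx -0.4$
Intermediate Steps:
$a{\left(Y \right)} = 0$
$B = \frac{408}{7}$ ($B = \frac{4 \left(106 - 4\right)}{7} = \frac{4}{7} \cdot 102 = \frac{408}{7} \approx 58.286$)
$z{\left(S \right)} = - \frac{5}{2}$ ($z{\left(S \right)} = S 0 - \frac{15}{6} = 0 - \frac{5}{2} = - \frac{5}{2}$)
$\frac{1}{z{\left(B \right)}} = \frac{1}{- \frac{5}{2}} = - \frac{2}{5}$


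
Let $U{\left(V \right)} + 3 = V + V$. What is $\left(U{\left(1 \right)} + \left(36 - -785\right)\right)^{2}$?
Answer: $672400$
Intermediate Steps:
$U{\left(V \right)} = -3 + 2 V$ ($U{\left(V \right)} = -3 + \left(V + V\right) = -3 + 2 V$)
$\left(U{\left(1 \right)} + \left(36 - -785\right)\right)^{2} = \left(\left(-3 + 2 \cdot 1\right) + \left(36 - -785\right)\right)^{2} = \left(\left(-3 + 2\right) + \left(36 + 785\right)\right)^{2} = \left(-1 + 821\right)^{2} = 820^{2} = 672400$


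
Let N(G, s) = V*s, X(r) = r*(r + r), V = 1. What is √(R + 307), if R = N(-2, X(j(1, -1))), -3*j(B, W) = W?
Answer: √2765/3 ≈ 17.528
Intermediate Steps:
j(B, W) = -W/3
X(r) = 2*r² (X(r) = r*(2*r) = 2*r²)
N(G, s) = s (N(G, s) = 1*s = s)
R = 2/9 (R = 2*(-⅓*(-1))² = 2*(⅓)² = 2*(⅑) = 2/9 ≈ 0.22222)
√(R + 307) = √(2/9 + 307) = √(2765/9) = √2765/3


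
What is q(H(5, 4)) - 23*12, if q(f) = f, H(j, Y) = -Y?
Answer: -280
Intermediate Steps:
q(H(5, 4)) - 23*12 = -1*4 - 23*12 = -4 - 276 = -280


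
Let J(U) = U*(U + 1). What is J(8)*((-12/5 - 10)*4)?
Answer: -17856/5 ≈ -3571.2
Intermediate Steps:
J(U) = U*(1 + U)
J(8)*((-12/5 - 10)*4) = (8*(1 + 8))*((-12/5 - 10)*4) = (8*9)*((-12*⅕ - 10)*4) = 72*((-12/5 - 10)*4) = 72*(-62/5*4) = 72*(-248/5) = -17856/5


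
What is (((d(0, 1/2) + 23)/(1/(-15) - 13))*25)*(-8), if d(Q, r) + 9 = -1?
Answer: 9750/49 ≈ 198.98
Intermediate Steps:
d(Q, r) = -10 (d(Q, r) = -9 - 1 = -10)
(((d(0, 1/2) + 23)/(1/(-15) - 13))*25)*(-8) = (((-10 + 23)/(1/(-15) - 13))*25)*(-8) = ((13/(-1/15 - 13))*25)*(-8) = ((13/(-196/15))*25)*(-8) = ((13*(-15/196))*25)*(-8) = -195/196*25*(-8) = -4875/196*(-8) = 9750/49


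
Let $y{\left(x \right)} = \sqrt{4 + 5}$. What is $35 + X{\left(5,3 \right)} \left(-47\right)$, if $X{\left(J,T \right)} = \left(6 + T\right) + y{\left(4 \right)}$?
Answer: $-529$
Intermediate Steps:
$y{\left(x \right)} = 3$ ($y{\left(x \right)} = \sqrt{9} = 3$)
$X{\left(J,T \right)} = 9 + T$ ($X{\left(J,T \right)} = \left(6 + T\right) + 3 = 9 + T$)
$35 + X{\left(5,3 \right)} \left(-47\right) = 35 + \left(9 + 3\right) \left(-47\right) = 35 + 12 \left(-47\right) = 35 - 564 = -529$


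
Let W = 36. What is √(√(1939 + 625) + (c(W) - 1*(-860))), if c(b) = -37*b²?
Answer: √(-47092 + 2*√641) ≈ 216.89*I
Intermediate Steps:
√(√(1939 + 625) + (c(W) - 1*(-860))) = √(√(1939 + 625) + (-37*36² - 1*(-860))) = √(√2564 + (-37*1296 + 860)) = √(2*√641 + (-47952 + 860)) = √(2*√641 - 47092) = √(-47092 + 2*√641)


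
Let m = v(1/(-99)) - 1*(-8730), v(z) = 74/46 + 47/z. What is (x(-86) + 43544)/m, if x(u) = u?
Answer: 499767/46904 ≈ 10.655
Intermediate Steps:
v(z) = 37/23 + 47/z (v(z) = 74*(1/46) + 47/z = 37/23 + 47/z)
m = 93808/23 (m = (37/23 + 47/(1/(-99))) - 1*(-8730) = (37/23 + 47/(-1/99)) + 8730 = (37/23 + 47*(-99)) + 8730 = (37/23 - 4653) + 8730 = -106982/23 + 8730 = 93808/23 ≈ 4078.6)
(x(-86) + 43544)/m = (-86 + 43544)/(93808/23) = 43458*(23/93808) = 499767/46904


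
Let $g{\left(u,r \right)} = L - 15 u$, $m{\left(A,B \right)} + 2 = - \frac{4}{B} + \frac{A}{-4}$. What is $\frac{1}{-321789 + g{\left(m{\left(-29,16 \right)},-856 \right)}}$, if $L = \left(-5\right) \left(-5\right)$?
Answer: $- \frac{1}{321839} \approx -3.1071 \cdot 10^{-6}$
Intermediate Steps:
$L = 25$
$m{\left(A,B \right)} = -2 - \frac{4}{B} - \frac{A}{4}$ ($m{\left(A,B \right)} = -2 + \left(- \frac{4}{B} + \frac{A}{-4}\right) = -2 + \left(- \frac{4}{B} + A \left(- \frac{1}{4}\right)\right) = -2 - \left(\frac{4}{B} + \frac{A}{4}\right) = -2 - \frac{4}{B} - \frac{A}{4}$)
$g{\left(u,r \right)} = 25 - 15 u$
$\frac{1}{-321789 + g{\left(m{\left(-29,16 \right)},-856 \right)}} = \frac{1}{-321789 + \left(25 - 15 \left(-2 - \frac{4}{16} - - \frac{29}{4}\right)\right)} = \frac{1}{-321789 + \left(25 - 15 \left(-2 - \frac{1}{4} + \frac{29}{4}\right)\right)} = \frac{1}{-321789 + \left(25 - 75\right)} = \frac{1}{-321789 - 50} = \frac{1}{-321839} = - \frac{1}{321839}$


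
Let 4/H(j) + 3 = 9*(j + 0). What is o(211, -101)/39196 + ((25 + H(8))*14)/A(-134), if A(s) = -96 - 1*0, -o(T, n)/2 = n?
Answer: -118430041/32454288 ≈ -3.6491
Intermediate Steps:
o(T, n) = -2*n
H(j) = 4/(-3 + 9*j) (H(j) = 4/(-3 + 9*(j + 0)) = 4/(-3 + 9*j))
A(s) = -96 (A(s) = -96 + 0 = -96)
o(211, -101)/39196 + ((25 + H(8))*14)/A(-134) = -2*(-101)/39196 + ((25 + 4/(3*(-1 + 3*8)))*14)/(-96) = 202*(1/39196) + ((25 + 4/(3*(-1 + 24)))*14)*(-1/96) = 101/19598 + ((25 + (4/3)/23)*14)*(-1/96) = 101/19598 + ((25 + (4/3)*(1/23))*14)*(-1/96) = 101/19598 + ((25 + 4/69)*14)*(-1/96) = 101/19598 + ((1729/69)*14)*(-1/96) = 101/19598 + (24206/69)*(-1/96) = 101/19598 - 12103/3312 = -118430041/32454288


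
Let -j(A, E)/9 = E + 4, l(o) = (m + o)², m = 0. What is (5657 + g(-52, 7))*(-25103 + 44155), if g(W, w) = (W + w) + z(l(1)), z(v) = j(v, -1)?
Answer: 106405420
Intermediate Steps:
l(o) = o² (l(o) = (0 + o)² = o²)
j(A, E) = -36 - 9*E (j(A, E) = -9*(E + 4) = -9*(4 + E) = -36 - 9*E)
z(v) = -27 (z(v) = -36 - 9*(-1) = -36 + 9 = -27)
g(W, w) = -27 + W + w (g(W, w) = (W + w) - 27 = -27 + W + w)
(5657 + g(-52, 7))*(-25103 + 44155) = (5657 + (-27 - 52 + 7))*(-25103 + 44155) = (5657 - 72)*19052 = 5585*19052 = 106405420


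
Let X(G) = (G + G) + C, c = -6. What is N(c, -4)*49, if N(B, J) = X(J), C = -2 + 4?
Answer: -294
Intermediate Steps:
C = 2
X(G) = 2 + 2*G (X(G) = (G + G) + 2 = 2*G + 2 = 2 + 2*G)
N(B, J) = 2 + 2*J
N(c, -4)*49 = (2 + 2*(-4))*49 = (2 - 8)*49 = -6*49 = -294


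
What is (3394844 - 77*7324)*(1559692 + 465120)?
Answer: 5732032191552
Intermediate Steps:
(3394844 - 77*7324)*(1559692 + 465120) = (3394844 - 563948)*2024812 = 2830896*2024812 = 5732032191552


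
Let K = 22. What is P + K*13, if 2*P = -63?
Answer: 509/2 ≈ 254.50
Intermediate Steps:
P = -63/2 (P = (½)*(-63) = -63/2 ≈ -31.500)
P + K*13 = -63/2 + 22*13 = -63/2 + 286 = 509/2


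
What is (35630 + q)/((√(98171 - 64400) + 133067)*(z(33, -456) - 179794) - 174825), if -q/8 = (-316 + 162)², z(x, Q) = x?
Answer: 3686090701365576/572185966795869410053 - 27700810578*√33771/572185966795869410053 ≈ 6.4332e-6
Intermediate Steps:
q = -189728 (q = -8*(-316 + 162)² = -8*(-154)² = -8*23716 = -189728)
(35630 + q)/((√(98171 - 64400) + 133067)*(z(33, -456) - 179794) - 174825) = (35630 - 189728)/((√(98171 - 64400) + 133067)*(33 - 179794) - 174825) = -154098/((√33771 + 133067)*(-179761) - 174825) = -154098/((133067 + √33771)*(-179761) - 174825) = -154098/((-23920256987 - 179761*√33771) - 174825) = -154098/(-23920431812 - 179761*√33771)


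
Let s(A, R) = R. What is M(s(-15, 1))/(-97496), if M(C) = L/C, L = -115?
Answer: 115/97496 ≈ 0.0011795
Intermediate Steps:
M(C) = -115/C
M(s(-15, 1))/(-97496) = -115/1/(-97496) = -115*1*(-1/97496) = -115*(-1/97496) = 115/97496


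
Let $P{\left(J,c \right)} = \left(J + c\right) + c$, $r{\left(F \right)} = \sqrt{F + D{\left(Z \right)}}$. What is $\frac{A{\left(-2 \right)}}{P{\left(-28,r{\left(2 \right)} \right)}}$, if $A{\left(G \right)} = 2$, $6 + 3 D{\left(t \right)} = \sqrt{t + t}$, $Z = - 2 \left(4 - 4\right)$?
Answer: $- \frac{1}{14} \approx -0.071429$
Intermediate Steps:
$Z = 0$ ($Z = \left(-2\right) 0 = 0$)
$D{\left(t \right)} = -2 + \frac{\sqrt{2} \sqrt{t}}{3}$ ($D{\left(t \right)} = -2 + \frac{\sqrt{t + t}}{3} = -2 + \frac{\sqrt{2 t}}{3} = -2 + \frac{\sqrt{2} \sqrt{t}}{3}$)
$r{\left(F \right)} = \sqrt{-2 + F}$ ($r{\left(F \right)} = \sqrt{F - \left(2 - \frac{\sqrt{2} \sqrt{0}}{3}\right)} = \sqrt{F - \left(2 - \frac{1}{3} \sqrt{2} \cdot 0\right)} = \sqrt{F + \left(-2 + 0\right)} = \sqrt{F - 2} = \sqrt{-2 + F}$)
$P{\left(J,c \right)} = J + 2 c$
$\frac{A{\left(-2 \right)}}{P{\left(-28,r{\left(2 \right)} \right)}} = \frac{2}{-28 + 2 \sqrt{-2 + 2}} = \frac{2}{-28 + 2 \sqrt{0}} = \frac{2}{-28 + 2 \cdot 0} = \frac{2}{-28 + 0} = \frac{2}{-28} = 2 \left(- \frac{1}{28}\right) = - \frac{1}{14}$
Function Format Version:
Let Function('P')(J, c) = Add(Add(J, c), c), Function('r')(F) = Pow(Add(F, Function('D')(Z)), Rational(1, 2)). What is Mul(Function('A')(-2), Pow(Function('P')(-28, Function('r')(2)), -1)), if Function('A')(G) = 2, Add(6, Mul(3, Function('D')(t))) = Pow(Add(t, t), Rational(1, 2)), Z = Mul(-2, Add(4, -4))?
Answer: Rational(-1, 14) ≈ -0.071429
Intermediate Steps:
Z = 0 (Z = Mul(-2, 0) = 0)
Function('D')(t) = Add(-2, Mul(Rational(1, 3), Pow(2, Rational(1, 2)), Pow(t, Rational(1, 2)))) (Function('D')(t) = Add(-2, Mul(Rational(1, 3), Pow(Add(t, t), Rational(1, 2)))) = Add(-2, Mul(Rational(1, 3), Pow(Mul(2, t), Rational(1, 2)))) = Add(-2, Mul(Rational(1, 3), Mul(Pow(2, Rational(1, 2)), Pow(t, Rational(1, 2))))) = Add(-2, Mul(Rational(1, 3), Pow(2, Rational(1, 2)), Pow(t, Rational(1, 2)))))
Function('r')(F) = Pow(Add(-2, F), Rational(1, 2)) (Function('r')(F) = Pow(Add(F, Add(-2, Mul(Rational(1, 3), Pow(2, Rational(1, 2)), Pow(0, Rational(1, 2))))), Rational(1, 2)) = Pow(Add(F, Add(-2, Mul(Rational(1, 3), Pow(2, Rational(1, 2)), 0))), Rational(1, 2)) = Pow(Add(F, Add(-2, 0)), Rational(1, 2)) = Pow(Add(F, -2), Rational(1, 2)) = Pow(Add(-2, F), Rational(1, 2)))
Function('P')(J, c) = Add(J, Mul(2, c))
Mul(Function('A')(-2), Pow(Function('P')(-28, Function('r')(2)), -1)) = Mul(2, Pow(Add(-28, Mul(2, Pow(Add(-2, 2), Rational(1, 2)))), -1)) = Mul(2, Pow(Add(-28, Mul(2, Pow(0, Rational(1, 2)))), -1)) = Mul(2, Pow(Add(-28, Mul(2, 0)), -1)) = Mul(2, Pow(Add(-28, 0), -1)) = Mul(2, Pow(-28, -1)) = Mul(2, Rational(-1, 28)) = Rational(-1, 14)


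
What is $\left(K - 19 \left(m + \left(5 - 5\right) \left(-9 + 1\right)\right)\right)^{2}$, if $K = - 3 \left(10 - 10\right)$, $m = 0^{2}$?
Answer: $0$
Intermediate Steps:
$m = 0$
$K = 0$ ($K = \left(-3\right) 0 = 0$)
$\left(K - 19 \left(m + \left(5 - 5\right) \left(-9 + 1\right)\right)\right)^{2} = \left(0 - 19 \left(0 + \left(5 - 5\right) \left(-9 + 1\right)\right)\right)^{2} = \left(0 - 19 \left(0 + 0 \left(-8\right)\right)\right)^{2} = \left(0 - 19 \left(0 + 0\right)\right)^{2} = \left(0 - 0\right)^{2} = \left(0 + 0\right)^{2} = 0^{2} = 0$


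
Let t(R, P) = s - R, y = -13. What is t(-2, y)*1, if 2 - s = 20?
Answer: -16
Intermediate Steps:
s = -18 (s = 2 - 1*20 = 2 - 20 = -18)
t(R, P) = -18 - R
t(-2, y)*1 = (-18 - 1*(-2))*1 = (-18 + 2)*1 = -16*1 = -16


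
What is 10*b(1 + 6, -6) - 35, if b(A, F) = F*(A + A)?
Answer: -875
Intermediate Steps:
b(A, F) = 2*A*F (b(A, F) = F*(2*A) = 2*A*F)
10*b(1 + 6, -6) - 35 = 10*(2*(1 + 6)*(-6)) - 35 = 10*(2*7*(-6)) - 35 = 10*(-84) - 35 = -840 - 35 = -875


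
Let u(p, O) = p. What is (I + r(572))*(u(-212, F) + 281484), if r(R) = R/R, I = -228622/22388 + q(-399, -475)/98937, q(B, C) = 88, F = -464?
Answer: -1434642118570252/553750389 ≈ -2.5908e+6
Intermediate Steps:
I = -11308602335/1107500778 (I = -228622/22388 + 88/98937 = -228622*1/22388 + 88*(1/98937) = -114311/11194 + 88/98937 = -11308602335/1107500778 ≈ -10.211)
r(R) = 1
(I + r(572))*(u(-212, F) + 281484) = (-11308602335/1107500778 + 1)*(-212 + 281484) = -10201101557/1107500778*281272 = -1434642118570252/553750389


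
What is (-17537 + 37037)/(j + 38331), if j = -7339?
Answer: 375/596 ≈ 0.62919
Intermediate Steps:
(-17537 + 37037)/(j + 38331) = (-17537 + 37037)/(-7339 + 38331) = 19500/30992 = 19500*(1/30992) = 375/596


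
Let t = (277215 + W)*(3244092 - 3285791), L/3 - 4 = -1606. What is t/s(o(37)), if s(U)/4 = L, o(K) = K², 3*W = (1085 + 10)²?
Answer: 522696965/356 ≈ 1.4683e+6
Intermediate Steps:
W = 399675 (W = (1085 + 10)²/3 = (⅓)*1095² = (⅓)*1199025 = 399675)
L = -4806 (L = 12 + 3*(-1606) = 12 - 4818 = -4806)
s(U) = -19224 (s(U) = 4*(-4806) = -19224)
t = -28225636110 (t = (277215 + 399675)*(3244092 - 3285791) = 676890*(-41699) = -28225636110)
t/s(o(37)) = -28225636110/(-19224) = -28225636110*(-1/19224) = 522696965/356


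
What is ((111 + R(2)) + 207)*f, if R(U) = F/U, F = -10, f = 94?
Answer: 29422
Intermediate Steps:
R(U) = -10/U
((111 + R(2)) + 207)*f = ((111 - 10/2) + 207)*94 = ((111 - 10*½) + 207)*94 = ((111 - 5) + 207)*94 = (106 + 207)*94 = 313*94 = 29422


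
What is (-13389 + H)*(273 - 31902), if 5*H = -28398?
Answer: 3015603747/5 ≈ 6.0312e+8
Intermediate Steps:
H = -28398/5 (H = (⅕)*(-28398) = -28398/5 ≈ -5679.6)
(-13389 + H)*(273 - 31902) = (-13389 - 28398/5)*(273 - 31902) = -95343/5*(-31629) = 3015603747/5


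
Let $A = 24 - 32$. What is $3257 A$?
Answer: $-26056$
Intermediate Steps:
$A = -8$ ($A = 24 - 32 = -8$)
$3257 A = 3257 \left(-8\right) = -26056$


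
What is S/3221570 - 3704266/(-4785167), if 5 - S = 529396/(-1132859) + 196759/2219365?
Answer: 2143123659687035288722127/2768478963262607947612975 ≈ 0.77412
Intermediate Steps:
S = 1931880117462/359175373505 (S = 5 - (529396/(-1132859) + 196759/2219365) = 5 - (529396*(-1/1132859) + 196759*(1/2219365)) = 5 - (-75628/161837 + 196759/2219365) = 5 - 1*(-136003249937/359175373505) = 5 + 136003249937/359175373505 = 1931880117462/359175373505 ≈ 5.3787)
S/3221570 - 3704266/(-4785167) = (1931880117462/359175373505)/3221570 - 3704266/(-4785167) = (1931880117462/359175373505)*(1/3221570) - 3704266*(-1/4785167) = 965940058731/578554304011251425 + 3704266/4785167 = 2143123659687035288722127/2768478963262607947612975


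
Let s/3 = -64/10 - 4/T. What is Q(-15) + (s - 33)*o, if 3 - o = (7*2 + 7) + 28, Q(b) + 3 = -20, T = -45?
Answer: 35489/15 ≈ 2365.9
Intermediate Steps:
Q(b) = -23 (Q(b) = -3 - 20 = -23)
s = -284/15 (s = 3*(-64/10 - 4/(-45)) = 3*(-64*1/10 - 4*(-1/45)) = 3*(-32/5 + 4/45) = 3*(-284/45) = -284/15 ≈ -18.933)
o = -46 (o = 3 - ((7*2 + 7) + 28) = 3 - ((14 + 7) + 28) = 3 - (21 + 28) = 3 - 1*49 = 3 - 49 = -46)
Q(-15) + (s - 33)*o = -23 + (-284/15 - 33)*(-46) = -23 - 779/15*(-46) = -23 + 35834/15 = 35489/15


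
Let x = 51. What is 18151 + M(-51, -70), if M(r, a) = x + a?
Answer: 18132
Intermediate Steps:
M(r, a) = 51 + a
18151 + M(-51, -70) = 18151 + (51 - 70) = 18151 - 19 = 18132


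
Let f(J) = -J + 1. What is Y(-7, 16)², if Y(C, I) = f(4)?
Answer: 9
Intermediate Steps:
f(J) = 1 - J
Y(C, I) = -3 (Y(C, I) = 1 - 1*4 = 1 - 4 = -3)
Y(-7, 16)² = (-3)² = 9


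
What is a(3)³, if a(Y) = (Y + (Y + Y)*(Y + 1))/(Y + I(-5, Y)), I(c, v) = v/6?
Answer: 157464/343 ≈ 459.08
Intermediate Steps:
I(c, v) = v/6 (I(c, v) = v*(⅙) = v/6)
a(Y) = 6*(Y + 2*Y*(1 + Y))/(7*Y) (a(Y) = (Y + (Y + Y)*(Y + 1))/(Y + Y/6) = (Y + (2*Y)*(1 + Y))/((7*Y/6)) = (Y + 2*Y*(1 + Y))*(6/(7*Y)) = 6*(Y + 2*Y*(1 + Y))/(7*Y))
a(3)³ = (18/7 + (12/7)*3)³ = (18/7 + 36/7)³ = (54/7)³ = 157464/343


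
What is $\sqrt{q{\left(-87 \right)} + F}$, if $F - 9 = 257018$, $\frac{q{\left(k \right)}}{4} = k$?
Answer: $\sqrt{256679} \approx 506.63$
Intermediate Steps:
$q{\left(k \right)} = 4 k$
$F = 257027$ ($F = 9 + 257018 = 257027$)
$\sqrt{q{\left(-87 \right)} + F} = \sqrt{4 \left(-87\right) + 257027} = \sqrt{-348 + 257027} = \sqrt{256679}$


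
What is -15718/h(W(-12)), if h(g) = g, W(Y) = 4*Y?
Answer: 7859/24 ≈ 327.46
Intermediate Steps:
-15718/h(W(-12)) = -15718/(4*(-12)) = -15718/(-48) = -15718*(-1/48) = 7859/24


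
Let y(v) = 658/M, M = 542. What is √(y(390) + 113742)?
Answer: √8353415381/271 ≈ 337.26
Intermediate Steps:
y(v) = 329/271 (y(v) = 658/542 = 658*(1/542) = 329/271)
√(y(390) + 113742) = √(329/271 + 113742) = √(30824411/271) = √8353415381/271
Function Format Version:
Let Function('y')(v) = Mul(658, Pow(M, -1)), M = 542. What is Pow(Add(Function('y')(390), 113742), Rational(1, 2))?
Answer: Mul(Rational(1, 271), Pow(8353415381, Rational(1, 2))) ≈ 337.26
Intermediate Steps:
Function('y')(v) = Rational(329, 271) (Function('y')(v) = Mul(658, Pow(542, -1)) = Mul(658, Rational(1, 542)) = Rational(329, 271))
Pow(Add(Function('y')(390), 113742), Rational(1, 2)) = Pow(Add(Rational(329, 271), 113742), Rational(1, 2)) = Pow(Rational(30824411, 271), Rational(1, 2)) = Mul(Rational(1, 271), Pow(8353415381, Rational(1, 2)))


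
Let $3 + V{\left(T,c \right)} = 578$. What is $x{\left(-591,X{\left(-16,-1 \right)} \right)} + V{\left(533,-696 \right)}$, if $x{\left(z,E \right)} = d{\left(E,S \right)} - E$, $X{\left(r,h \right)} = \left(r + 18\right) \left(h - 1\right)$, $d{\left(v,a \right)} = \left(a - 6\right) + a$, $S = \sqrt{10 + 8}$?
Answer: $573 + 6 \sqrt{2} \approx 581.49$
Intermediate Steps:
$V{\left(T,c \right)} = 575$ ($V{\left(T,c \right)} = -3 + 578 = 575$)
$S = 3 \sqrt{2}$ ($S = \sqrt{18} = 3 \sqrt{2} \approx 4.2426$)
$d{\left(v,a \right)} = -6 + 2 a$ ($d{\left(v,a \right)} = \left(-6 + a\right) + a = -6 + 2 a$)
$X{\left(r,h \right)} = \left(-1 + h\right) \left(18 + r\right)$ ($X{\left(r,h \right)} = \left(18 + r\right) \left(-1 + h\right) = \left(-1 + h\right) \left(18 + r\right)$)
$x{\left(z,E \right)} = -6 - E + 6 \sqrt{2}$ ($x{\left(z,E \right)} = \left(-6 + 2 \cdot 3 \sqrt{2}\right) - E = \left(-6 + 6 \sqrt{2}\right) - E = -6 - E + 6 \sqrt{2}$)
$x{\left(-591,X{\left(-16,-1 \right)} \right)} + V{\left(533,-696 \right)} = \left(-6 - \left(-18 - -16 + 18 \left(-1\right) - -16\right) + 6 \sqrt{2}\right) + 575 = \left(-6 - \left(-18 + 16 - 18 + 16\right) + 6 \sqrt{2}\right) + 575 = \left(-6 - -4 + 6 \sqrt{2}\right) + 575 = \left(-6 + 4 + 6 \sqrt{2}\right) + 575 = \left(-2 + 6 \sqrt{2}\right) + 575 = 573 + 6 \sqrt{2}$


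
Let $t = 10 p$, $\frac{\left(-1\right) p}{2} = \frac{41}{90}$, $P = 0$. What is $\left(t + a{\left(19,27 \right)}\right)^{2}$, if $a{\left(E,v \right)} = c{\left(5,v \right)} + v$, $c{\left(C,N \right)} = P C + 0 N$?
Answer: $\frac{25921}{81} \approx 320.01$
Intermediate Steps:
$p = - \frac{41}{45}$ ($p = - 2 \cdot \frac{41}{90} = - 2 \cdot 41 \cdot \frac{1}{90} = \left(-2\right) \frac{41}{90} = - \frac{41}{45} \approx -0.91111$)
$c{\left(C,N \right)} = 0$ ($c{\left(C,N \right)} = 0 C + 0 N = 0 + 0 = 0$)
$t = - \frac{82}{9}$ ($t = 10 \left(- \frac{41}{45}\right) = - \frac{82}{9} \approx -9.1111$)
$a{\left(E,v \right)} = v$ ($a{\left(E,v \right)} = 0 + v = v$)
$\left(t + a{\left(19,27 \right)}\right)^{2} = \left(- \frac{82}{9} + 27\right)^{2} = \left(\frac{161}{9}\right)^{2} = \frac{25921}{81}$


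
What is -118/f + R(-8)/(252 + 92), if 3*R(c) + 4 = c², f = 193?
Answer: -9183/16598 ≈ -0.55326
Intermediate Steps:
R(c) = -4/3 + c²/3
-118/f + R(-8)/(252 + 92) = -118/193 + (-4/3 + (⅓)*(-8)²)/(252 + 92) = -118*1/193 + (-4/3 + (⅓)*64)/344 = -118/193 + (-4/3 + 64/3)*(1/344) = -118/193 + 20*(1/344) = -118/193 + 5/86 = -9183/16598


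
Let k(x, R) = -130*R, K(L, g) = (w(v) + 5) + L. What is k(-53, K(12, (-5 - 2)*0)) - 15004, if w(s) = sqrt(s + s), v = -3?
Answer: -17214 - 130*I*sqrt(6) ≈ -17214.0 - 318.43*I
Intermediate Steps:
w(s) = sqrt(2)*sqrt(s) (w(s) = sqrt(2*s) = sqrt(2)*sqrt(s))
K(L, g) = 5 + L + I*sqrt(6) (K(L, g) = (sqrt(2)*sqrt(-3) + 5) + L = (sqrt(2)*(I*sqrt(3)) + 5) + L = (I*sqrt(6) + 5) + L = (5 + I*sqrt(6)) + L = 5 + L + I*sqrt(6))
k(-53, K(12, (-5 - 2)*0)) - 15004 = -130*(5 + 12 + I*sqrt(6)) - 15004 = -130*(17 + I*sqrt(6)) - 15004 = (-2210 - 130*I*sqrt(6)) - 15004 = -17214 - 130*I*sqrt(6)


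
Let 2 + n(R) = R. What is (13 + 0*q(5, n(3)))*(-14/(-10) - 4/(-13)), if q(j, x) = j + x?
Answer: 111/5 ≈ 22.200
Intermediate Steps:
n(R) = -2 + R
(13 + 0*q(5, n(3)))*(-14/(-10) - 4/(-13)) = (13 + 0*(5 + (-2 + 3)))*(-14/(-10) - 4/(-13)) = (13 + 0*(5 + 1))*(-14*(-⅒) - 4*(-1/13)) = (13 + 0*6)*(7/5 + 4/13) = (13 + 0)*(111/65) = 13*(111/65) = 111/5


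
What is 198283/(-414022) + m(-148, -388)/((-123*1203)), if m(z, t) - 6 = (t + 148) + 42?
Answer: -9753415001/20420807106 ≈ -0.47762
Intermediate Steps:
m(z, t) = 196 + t (m(z, t) = 6 + ((t + 148) + 42) = 6 + ((148 + t) + 42) = 6 + (190 + t) = 196 + t)
198283/(-414022) + m(-148, -388)/((-123*1203)) = 198283/(-414022) + (196 - 388)/((-123*1203)) = 198283*(-1/414022) - 192/(-147969) = -198283/414022 - 192*(-1/147969) = -198283/414022 + 64/49323 = -9753415001/20420807106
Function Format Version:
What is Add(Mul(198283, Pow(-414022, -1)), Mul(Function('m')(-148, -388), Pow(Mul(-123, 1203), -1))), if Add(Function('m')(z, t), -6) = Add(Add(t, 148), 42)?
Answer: Rational(-9753415001, 20420807106) ≈ -0.47762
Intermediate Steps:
Function('m')(z, t) = Add(196, t) (Function('m')(z, t) = Add(6, Add(Add(t, 148), 42)) = Add(6, Add(Add(148, t), 42)) = Add(6, Add(190, t)) = Add(196, t))
Add(Mul(198283, Pow(-414022, -1)), Mul(Function('m')(-148, -388), Pow(Mul(-123, 1203), -1))) = Add(Mul(198283, Pow(-414022, -1)), Mul(Add(196, -388), Pow(Mul(-123, 1203), -1))) = Add(Mul(198283, Rational(-1, 414022)), Mul(-192, Pow(-147969, -1))) = Add(Rational(-198283, 414022), Mul(-192, Rational(-1, 147969))) = Add(Rational(-198283, 414022), Rational(64, 49323)) = Rational(-9753415001, 20420807106)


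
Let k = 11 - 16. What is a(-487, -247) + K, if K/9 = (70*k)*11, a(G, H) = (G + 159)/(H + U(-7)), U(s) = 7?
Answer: -1039459/30 ≈ -34649.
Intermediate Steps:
a(G, H) = (159 + G)/(7 + H) (a(G, H) = (G + 159)/(H + 7) = (159 + G)/(7 + H))
k = -5
K = -34650 (K = 9*((70*(-5))*11) = 9*(-350*11) = 9*(-3850) = -34650)
a(-487, -247) + K = (159 - 487)/(7 - 247) - 34650 = -328/(-240) - 34650 = -1/240*(-328) - 34650 = 41/30 - 34650 = -1039459/30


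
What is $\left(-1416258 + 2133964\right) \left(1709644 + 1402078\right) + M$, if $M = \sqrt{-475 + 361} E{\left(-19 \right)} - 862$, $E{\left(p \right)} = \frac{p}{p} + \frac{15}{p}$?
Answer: $2233301548870 + \frac{4 i \sqrt{114}}{19} \approx 2.2333 \cdot 10^{12} + 2.2478 i$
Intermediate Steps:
$E{\left(p \right)} = 1 + \frac{15}{p}$
$M = -862 + \frac{4 i \sqrt{114}}{19}$ ($M = \sqrt{-475 + 361} \frac{15 - 19}{-19} - 862 = \sqrt{-114} \left(\left(- \frac{1}{19}\right) \left(-4\right)\right) - 862 = i \sqrt{114} \cdot \frac{4}{19} - 862 = \frac{4 i \sqrt{114}}{19} - 862 = -862 + \frac{4 i \sqrt{114}}{19} \approx -862.0 + 2.2478 i$)
$\left(-1416258 + 2133964\right) \left(1709644 + 1402078\right) + M = \left(-1416258 + 2133964\right) \left(1709644 + 1402078\right) - \left(862 - \frac{4 i \sqrt{114}}{19}\right) = 717706 \cdot 3111722 - \left(862 - \frac{4 i \sqrt{114}}{19}\right) = 2233301549732 - \left(862 - \frac{4 i \sqrt{114}}{19}\right) = 2233301548870 + \frac{4 i \sqrt{114}}{19}$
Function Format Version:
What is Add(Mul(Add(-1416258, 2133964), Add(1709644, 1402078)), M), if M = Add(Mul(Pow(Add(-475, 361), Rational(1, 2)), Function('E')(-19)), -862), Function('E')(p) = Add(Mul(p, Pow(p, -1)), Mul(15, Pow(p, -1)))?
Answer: Add(2233301548870, Mul(Rational(4, 19), I, Pow(114, Rational(1, 2)))) ≈ Add(2.2333e+12, Mul(2.2478, I))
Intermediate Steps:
Function('E')(p) = Add(1, Mul(15, Pow(p, -1)))
M = Add(-862, Mul(Rational(4, 19), I, Pow(114, Rational(1, 2)))) (M = Add(Mul(Pow(Add(-475, 361), Rational(1, 2)), Mul(Pow(-19, -1), Add(15, -19))), -862) = Add(Mul(Pow(-114, Rational(1, 2)), Mul(Rational(-1, 19), -4)), -862) = Add(Mul(Mul(I, Pow(114, Rational(1, 2))), Rational(4, 19)), -862) = Add(Mul(Rational(4, 19), I, Pow(114, Rational(1, 2))), -862) = Add(-862, Mul(Rational(4, 19), I, Pow(114, Rational(1, 2)))) ≈ Add(-862.00, Mul(2.2478, I)))
Add(Mul(Add(-1416258, 2133964), Add(1709644, 1402078)), M) = Add(Mul(Add(-1416258, 2133964), Add(1709644, 1402078)), Add(-862, Mul(Rational(4, 19), I, Pow(114, Rational(1, 2))))) = Add(Mul(717706, 3111722), Add(-862, Mul(Rational(4, 19), I, Pow(114, Rational(1, 2))))) = Add(2233301549732, Add(-862, Mul(Rational(4, 19), I, Pow(114, Rational(1, 2))))) = Add(2233301548870, Mul(Rational(4, 19), I, Pow(114, Rational(1, 2))))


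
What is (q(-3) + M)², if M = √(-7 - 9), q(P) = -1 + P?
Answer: -32*I ≈ -32.0*I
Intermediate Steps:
M = 4*I (M = √(-16) = 4*I ≈ 4.0*I)
(q(-3) + M)² = ((-1 - 3) + 4*I)² = (-4 + 4*I)²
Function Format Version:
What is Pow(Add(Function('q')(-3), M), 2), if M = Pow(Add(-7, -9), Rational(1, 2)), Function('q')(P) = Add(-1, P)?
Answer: Mul(-32, I) ≈ Mul(-32.000, I)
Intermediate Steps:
M = Mul(4, I) (M = Pow(-16, Rational(1, 2)) = Mul(4, I) ≈ Mul(4.0000, I))
Pow(Add(Function('q')(-3), M), 2) = Pow(Add(Add(-1, -3), Mul(4, I)), 2) = Pow(Add(-4, Mul(4, I)), 2)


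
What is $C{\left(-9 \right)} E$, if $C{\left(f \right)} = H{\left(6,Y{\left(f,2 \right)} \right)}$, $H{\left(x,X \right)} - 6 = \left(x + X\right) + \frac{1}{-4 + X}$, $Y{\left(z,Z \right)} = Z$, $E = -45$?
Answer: $- \frac{1215}{2} \approx -607.5$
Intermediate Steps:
$H{\left(x,X \right)} = 6 + X + x + \frac{1}{-4 + X}$ ($H{\left(x,X \right)} = 6 + \left(\left(x + X\right) + \frac{1}{-4 + X}\right) = 6 + \left(\left(X + x\right) + \frac{1}{-4 + X}\right) = 6 + \left(X + x + \frac{1}{-4 + X}\right) = 6 + X + x + \frac{1}{-4 + X}$)
$C{\left(f \right)} = \frac{27}{2}$ ($C{\left(f \right)} = \frac{-23 + 2^{2} - 24 + 2 \cdot 2 + 2 \cdot 6}{-4 + 2} = \frac{-23 + 4 - 24 + 4 + 12}{-2} = \left(- \frac{1}{2}\right) \left(-27\right) = \frac{27}{2}$)
$C{\left(-9 \right)} E = \frac{27}{2} \left(-45\right) = - \frac{1215}{2}$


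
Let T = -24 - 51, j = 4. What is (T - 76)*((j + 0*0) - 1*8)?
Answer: 604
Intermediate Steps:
T = -75
(T - 76)*((j + 0*0) - 1*8) = (-75 - 76)*((4 + 0*0) - 1*8) = -151*((4 + 0) - 8) = -151*(4 - 8) = -151*(-4) = 604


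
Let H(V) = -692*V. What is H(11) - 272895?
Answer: -280507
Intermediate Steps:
H(11) - 272895 = -692*11 - 272895 = -7612 - 272895 = -280507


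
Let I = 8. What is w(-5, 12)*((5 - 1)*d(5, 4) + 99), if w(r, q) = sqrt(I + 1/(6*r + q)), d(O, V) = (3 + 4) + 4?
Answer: 143*sqrt(286)/6 ≈ 403.06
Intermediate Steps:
d(O, V) = 11 (d(O, V) = 7 + 4 = 11)
w(r, q) = sqrt(8 + 1/(q + 6*r)) (w(r, q) = sqrt(8 + 1/(6*r + q)) = sqrt(8 + 1/(q + 6*r)))
w(-5, 12)*((5 - 1)*d(5, 4) + 99) = sqrt((1 + 8*12 + 48*(-5))/(12 + 6*(-5)))*((5 - 1)*11 + 99) = sqrt((1 + 96 - 240)/(12 - 30))*(4*11 + 99) = sqrt(-143/(-18))*(44 + 99) = sqrt(-1/18*(-143))*143 = sqrt(143/18)*143 = (sqrt(286)/6)*143 = 143*sqrt(286)/6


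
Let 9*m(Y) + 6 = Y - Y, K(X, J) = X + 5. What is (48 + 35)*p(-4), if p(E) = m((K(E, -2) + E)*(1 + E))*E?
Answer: 664/3 ≈ 221.33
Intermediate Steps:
K(X, J) = 5 + X
m(Y) = -⅔ (m(Y) = -⅔ + (Y - Y)/9 = -⅔ + (⅑)*0 = -⅔ + 0 = -⅔)
p(E) = -2*E/3
(48 + 35)*p(-4) = (48 + 35)*(-⅔*(-4)) = 83*(8/3) = 664/3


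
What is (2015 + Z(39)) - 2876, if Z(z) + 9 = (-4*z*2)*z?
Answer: -13038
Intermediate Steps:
Z(z) = -9 - 8*z**2 (Z(z) = -9 + (-4*z*2)*z = -9 + (-8*z)*z = -9 - 8*z**2)
(2015 + Z(39)) - 2876 = (2015 + (-9 - 8*39**2)) - 2876 = (2015 + (-9 - 8*1521)) - 2876 = (2015 + (-9 - 12168)) - 2876 = (2015 - 12177) - 2876 = -10162 - 2876 = -13038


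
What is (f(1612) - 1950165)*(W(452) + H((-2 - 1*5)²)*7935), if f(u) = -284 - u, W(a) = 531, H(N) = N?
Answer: -760027142106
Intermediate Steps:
(f(1612) - 1950165)*(W(452) + H((-2 - 1*5)²)*7935) = ((-284 - 1*1612) - 1950165)*(531 + (-2 - 1*5)²*7935) = ((-284 - 1612) - 1950165)*(531 + (-2 - 5)²*7935) = (-1896 - 1950165)*(531 + (-7)²*7935) = -1952061*(531 + 49*7935) = -1952061*(531 + 388815) = -1952061*389346 = -760027142106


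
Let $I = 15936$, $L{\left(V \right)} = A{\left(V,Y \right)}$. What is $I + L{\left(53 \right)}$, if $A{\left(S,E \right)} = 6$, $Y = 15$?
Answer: $15942$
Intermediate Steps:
$L{\left(V \right)} = 6$
$I + L{\left(53 \right)} = 15936 + 6 = 15942$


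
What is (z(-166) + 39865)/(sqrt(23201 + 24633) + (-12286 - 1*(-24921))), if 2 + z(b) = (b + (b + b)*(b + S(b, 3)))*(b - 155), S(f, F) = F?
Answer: -218308629245/159595391 + 17278087*sqrt(47834)/159595391 ≈ -1344.2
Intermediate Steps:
z(b) = -2 + (-155 + b)*(b + 2*b*(3 + b)) (z(b) = -2 + (b + (b + b)*(b + 3))*(b - 155) = -2 + (b + (2*b)*(3 + b))*(-155 + b) = -2 + (b + 2*b*(3 + b))*(-155 + b) = -2 + (-155 + b)*(b + 2*b*(3 + b)))
(z(-166) + 39865)/(sqrt(23201 + 24633) + (-12286 - 1*(-24921))) = ((-2 - 1085*(-166) - 303*(-166)**2 + 2*(-166)**3) + 39865)/(sqrt(23201 + 24633) + (-12286 - 1*(-24921))) = ((-2 + 180110 - 303*27556 + 2*(-4574296)) + 39865)/(sqrt(47834) + (-12286 + 24921)) = ((-2 + 180110 - 8349468 - 9148592) + 39865)/(sqrt(47834) + 12635) = (-17317952 + 39865)/(12635 + sqrt(47834)) = -17278087/(12635 + sqrt(47834))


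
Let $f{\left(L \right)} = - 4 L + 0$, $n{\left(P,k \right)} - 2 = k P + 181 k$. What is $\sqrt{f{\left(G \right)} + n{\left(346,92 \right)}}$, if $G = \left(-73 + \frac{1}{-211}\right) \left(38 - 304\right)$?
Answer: $\frac{i \sqrt{1299614410}}{211} \approx 170.85 i$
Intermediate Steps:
$G = \frac{4097464}{211}$ ($G = \left(-73 - \frac{1}{211}\right) \left(-266\right) = \left(- \frac{15404}{211}\right) \left(-266\right) = \frac{4097464}{211} \approx 19419.0$)
$n{\left(P,k \right)} = 2 + 181 k + P k$ ($n{\left(P,k \right)} = 2 + \left(k P + 181 k\right) = 2 + \left(P k + 181 k\right) = 2 + \left(181 k + P k\right) = 2 + 181 k + P k$)
$f{\left(L \right)} = - 4 L$
$\sqrt{f{\left(G \right)} + n{\left(346,92 \right)}} = \sqrt{\left(-4\right) \frac{4097464}{211} + \left(2 + 181 \cdot 92 + 346 \cdot 92\right)} = \sqrt{- \frac{16389856}{211} + \left(2 + 16652 + 31832\right)} = \sqrt{- \frac{16389856}{211} + 48486} = \sqrt{- \frac{6159310}{211}} = \frac{i \sqrt{1299614410}}{211}$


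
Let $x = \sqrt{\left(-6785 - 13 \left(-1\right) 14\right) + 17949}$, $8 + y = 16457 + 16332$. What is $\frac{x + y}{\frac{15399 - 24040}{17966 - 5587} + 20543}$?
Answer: $\frac{405795999}{254293156} + \frac{12379 \sqrt{11346}}{254293156} \approx 1.601$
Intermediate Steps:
$y = 32781$ ($y = -8 + \left(16457 + 16332\right) = -8 + 32789 = 32781$)
$x = \sqrt{11346}$ ($x = \sqrt{\left(-6785 - \left(-13\right) 14\right) + 17949} = \sqrt{\left(-6785 - -182\right) + 17949} = \sqrt{\left(-6785 + 182\right) + 17949} = \sqrt{-6603 + 17949} = \sqrt{11346} \approx 106.52$)
$\frac{x + y}{\frac{15399 - 24040}{17966 - 5587} + 20543} = \frac{\sqrt{11346} + 32781}{\frac{15399 - 24040}{17966 - 5587} + 20543} = \frac{32781 + \sqrt{11346}}{- \frac{8641}{12379} + 20543} = \frac{32781 + \sqrt{11346}}{\frac{254293156}{12379}} = \left(32781 + \sqrt{11346}\right) \frac{12379}{254293156} = \frac{405795999}{254293156} + \frac{12379 \sqrt{11346}}{254293156}$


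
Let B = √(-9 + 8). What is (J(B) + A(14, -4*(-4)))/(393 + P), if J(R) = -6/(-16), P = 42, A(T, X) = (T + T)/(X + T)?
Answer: 157/52200 ≈ 0.0030077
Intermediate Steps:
A(T, X) = 2*T/(T + X) (A(T, X) = (2*T)/(T + X) = 2*T/(T + X))
B = I (B = √(-1) = I ≈ 1.0*I)
J(R) = 3/8 (J(R) = -6*(-1/16) = 3/8)
(J(B) + A(14, -4*(-4)))/(393 + P) = (3/8 + 2*14/(14 - 4*(-4)))/(393 + 42) = (3/8 + 2*14/(14 + 16))/435 = (3/8 + 2*14/30)*(1/435) = (3/8 + 2*14*(1/30))*(1/435) = (3/8 + 14/15)*(1/435) = (157/120)*(1/435) = 157/52200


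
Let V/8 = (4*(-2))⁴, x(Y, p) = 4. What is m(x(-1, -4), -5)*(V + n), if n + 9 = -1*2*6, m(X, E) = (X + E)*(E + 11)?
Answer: -196482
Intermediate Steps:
m(X, E) = (11 + E)*(E + X) (m(X, E) = (E + X)*(11 + E) = (11 + E)*(E + X))
V = 32768 (V = 8*(4*(-2))⁴ = 8*(-8)⁴ = 8*4096 = 32768)
n = -21 (n = -9 - 1*2*6 = -9 - 2*6 = -9 - 12 = -21)
m(x(-1, -4), -5)*(V + n) = ((-5)² + 11*(-5) + 11*4 - 5*4)*(32768 - 21) = (25 - 55 + 44 - 20)*32747 = -6*32747 = -196482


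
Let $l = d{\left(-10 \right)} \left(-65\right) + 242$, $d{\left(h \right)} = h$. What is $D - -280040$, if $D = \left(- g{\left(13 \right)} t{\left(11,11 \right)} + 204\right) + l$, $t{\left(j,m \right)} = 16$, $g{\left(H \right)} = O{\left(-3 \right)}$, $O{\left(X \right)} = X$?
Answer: $281184$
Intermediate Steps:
$g{\left(H \right)} = -3$
$l = 892$ ($l = \left(-10\right) \left(-65\right) + 242 = 650 + 242 = 892$)
$D = 1144$ ($D = \left(\left(-1\right) \left(-3\right) 16 + 204\right) + 892 = \left(3 \cdot 16 + 204\right) + 892 = \left(48 + 204\right) + 892 = 252 + 892 = 1144$)
$D - -280040 = 1144 - -280040 = 1144 + 280040 = 281184$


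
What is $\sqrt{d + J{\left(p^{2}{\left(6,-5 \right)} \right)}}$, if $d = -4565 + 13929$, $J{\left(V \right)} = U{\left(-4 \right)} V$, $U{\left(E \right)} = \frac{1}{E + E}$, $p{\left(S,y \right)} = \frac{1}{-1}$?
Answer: $\frac{\sqrt{149822}}{4} \approx 96.767$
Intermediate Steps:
$p{\left(S,y \right)} = -1$
$U{\left(E \right)} = \frac{1}{2 E}$
$J{\left(V \right)} = - \frac{V}{8}$ ($J{\left(V \right)} = \frac{1}{2 \left(-4\right)} V = \frac{1}{2} \left(- \frac{1}{4}\right) V = - \frac{V}{8}$)
$d = 9364$
$\sqrt{d + J{\left(p^{2}{\left(6,-5 \right)} \right)}} = \sqrt{9364 - \frac{\left(-1\right)^{2}}{8}} = \sqrt{9364 - \frac{1}{8}} = \sqrt{\frac{74911}{8}} = \frac{\sqrt{149822}}{4}$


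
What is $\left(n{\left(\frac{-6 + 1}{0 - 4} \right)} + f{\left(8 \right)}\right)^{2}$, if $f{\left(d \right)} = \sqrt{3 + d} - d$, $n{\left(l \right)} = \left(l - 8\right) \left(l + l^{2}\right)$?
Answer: $\frac{3027585}{4096} - \frac{1727 \sqrt{11}}{32} \approx 560.16$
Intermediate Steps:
$n{\left(l \right)} = \left(-8 + l\right) \left(l + l^{2}\right)$
$\left(n{\left(\frac{-6 + 1}{0 - 4} \right)} + f{\left(8 \right)}\right)^{2} = \left(\frac{-6 + 1}{0 - 4} \left(-8 + \left(\frac{-6 + 1}{0 - 4}\right)^{2} - 7 \frac{-6 + 1}{0 - 4}\right) + \left(\sqrt{3 + 8} - 8\right)\right)^{2} = \left(- \frac{5}{-4} \left(-8 + \left(- \frac{5}{-4}\right)^{2} - 7 \left(- \frac{5}{-4}\right)\right) - \left(8 - \sqrt{11}\right)\right)^{2} = \left(\left(-5\right) \left(- \frac{1}{4}\right) \left(-8 + \left(\left(-5\right) \left(- \frac{1}{4}\right)\right)^{2} - 7 \left(\left(-5\right) \left(- \frac{1}{4}\right)\right)\right) - \left(8 - \sqrt{11}\right)\right)^{2} = \left(\frac{5 \left(-8 + \left(\frac{5}{4}\right)^{2} - \frac{35}{4}\right)}{4} - \left(8 - \sqrt{11}\right)\right)^{2} = \left(\frac{5 \left(-8 + \frac{25}{16} - \frac{35}{4}\right)}{4} - \left(8 - \sqrt{11}\right)\right)^{2} = \left(\frac{5}{4} \left(- \frac{243}{16}\right) - \left(8 - \sqrt{11}\right)\right)^{2} = \left(- \frac{1215}{64} - \left(8 - \sqrt{11}\right)\right)^{2} = \left(- \frac{1727}{64} + \sqrt{11}\right)^{2}$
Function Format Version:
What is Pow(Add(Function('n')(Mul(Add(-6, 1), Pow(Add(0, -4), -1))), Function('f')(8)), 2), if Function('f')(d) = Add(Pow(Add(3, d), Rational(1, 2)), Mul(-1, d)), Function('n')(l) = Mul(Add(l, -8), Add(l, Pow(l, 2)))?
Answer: Add(Rational(3027585, 4096), Mul(Rational(-1727, 32), Pow(11, Rational(1, 2)))) ≈ 560.16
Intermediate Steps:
Function('n')(l) = Mul(Add(-8, l), Add(l, Pow(l, 2)))
Pow(Add(Function('n')(Mul(Add(-6, 1), Pow(Add(0, -4), -1))), Function('f')(8)), 2) = Pow(Add(Mul(Mul(Add(-6, 1), Pow(Add(0, -4), -1)), Add(-8, Pow(Mul(Add(-6, 1), Pow(Add(0, -4), -1)), 2), Mul(-7, Mul(Add(-6, 1), Pow(Add(0, -4), -1))))), Add(Pow(Add(3, 8), Rational(1, 2)), Mul(-1, 8))), 2) = Pow(Add(Mul(Mul(-5, Pow(-4, -1)), Add(-8, Pow(Mul(-5, Pow(-4, -1)), 2), Mul(-7, Mul(-5, Pow(-4, -1))))), Add(Pow(11, Rational(1, 2)), -8)), 2) = Pow(Add(Mul(Mul(-5, Rational(-1, 4)), Add(-8, Pow(Mul(-5, Rational(-1, 4)), 2), Mul(-7, Mul(-5, Rational(-1, 4))))), Add(-8, Pow(11, Rational(1, 2)))), 2) = Pow(Add(Mul(Rational(5, 4), Add(-8, Pow(Rational(5, 4), 2), Mul(-7, Rational(5, 4)))), Add(-8, Pow(11, Rational(1, 2)))), 2) = Pow(Add(Mul(Rational(5, 4), Add(-8, Rational(25, 16), Rational(-35, 4))), Add(-8, Pow(11, Rational(1, 2)))), 2) = Pow(Add(Mul(Rational(5, 4), Rational(-243, 16)), Add(-8, Pow(11, Rational(1, 2)))), 2) = Pow(Add(Rational(-1215, 64), Add(-8, Pow(11, Rational(1, 2)))), 2) = Pow(Add(Rational(-1727, 64), Pow(11, Rational(1, 2))), 2)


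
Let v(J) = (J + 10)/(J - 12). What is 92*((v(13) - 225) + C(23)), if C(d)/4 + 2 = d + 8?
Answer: -7912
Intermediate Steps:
C(d) = 24 + 4*d (C(d) = -8 + 4*(d + 8) = -8 + 4*(8 + d) = -8 + (32 + 4*d) = 24 + 4*d)
v(J) = (10 + J)/(-12 + J)
92*((v(13) - 225) + C(23)) = 92*(((10 + 13)/(-12 + 13) - 225) + (24 + 4*23)) = 92*((23/1 - 225) + (24 + 92)) = 92*((1*23 - 225) + 116) = 92*((23 - 225) + 116) = 92*(-202 + 116) = 92*(-86) = -7912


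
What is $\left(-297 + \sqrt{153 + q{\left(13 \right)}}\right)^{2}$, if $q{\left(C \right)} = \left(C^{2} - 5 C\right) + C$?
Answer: $88479 - 1782 \sqrt{30} \approx 78719.0$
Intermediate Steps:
$q{\left(C \right)} = C^{2} - 4 C$
$\left(-297 + \sqrt{153 + q{\left(13 \right)}}\right)^{2} = \left(-297 + \sqrt{153 + 13 \left(-4 + 13\right)}\right)^{2} = \left(-297 + \sqrt{153 + 13 \cdot 9}\right)^{2} = \left(-297 + \sqrt{153 + 117}\right)^{2} = \left(-297 + \sqrt{270}\right)^{2} = \left(-297 + 3 \sqrt{30}\right)^{2}$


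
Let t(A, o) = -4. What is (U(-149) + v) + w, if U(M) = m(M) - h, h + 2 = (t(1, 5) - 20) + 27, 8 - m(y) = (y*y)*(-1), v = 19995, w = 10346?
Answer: 52549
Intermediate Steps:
m(y) = 8 + y**2 (m(y) = 8 - y*y*(-1) = 8 - y**2*(-1) = 8 - (-1)*y**2 = 8 + y**2)
h = 1 (h = -2 + ((-4 - 20) + 27) = -2 + (-24 + 27) = -2 + 3 = 1)
U(M) = 7 + M**2 (U(M) = (8 + M**2) - 1*1 = (8 + M**2) - 1 = 7 + M**2)
(U(-149) + v) + w = ((7 + (-149)**2) + 19995) + 10346 = ((7 + 22201) + 19995) + 10346 = (22208 + 19995) + 10346 = 42203 + 10346 = 52549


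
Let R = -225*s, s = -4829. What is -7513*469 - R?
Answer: -4610122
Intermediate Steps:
R = 1086525 (R = -225*(-4829) = 1086525)
-7513*469 - R = -7513*469 - 1*1086525 = -3523597 - 1086525 = -4610122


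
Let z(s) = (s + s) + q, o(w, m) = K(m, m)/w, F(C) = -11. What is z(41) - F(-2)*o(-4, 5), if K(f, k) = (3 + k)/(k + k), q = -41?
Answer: 194/5 ≈ 38.800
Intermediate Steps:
K(f, k) = (3 + k)/(2*k) (K(f, k) = (3 + k)/((2*k)) = (3 + k)*(1/(2*k)) = (3 + k)/(2*k))
o(w, m) = (3 + m)/(2*m*w) (o(w, m) = ((3 + m)/(2*m))/w = (3 + m)/(2*m*w))
z(s) = -41 + 2*s (z(s) = (s + s) - 41 = 2*s - 41 = -41 + 2*s)
z(41) - F(-2)*o(-4, 5) = (-41 + 2*41) - (-11)*(½)*(3 + 5)/(5*(-4)) = (-41 + 82) - (-11)*(½)*(⅕)*(-¼)*8 = 41 - (-11)*(-1)/5 = 41 - 1*11/5 = 41 - 11/5 = 194/5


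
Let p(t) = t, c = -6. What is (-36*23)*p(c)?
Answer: 4968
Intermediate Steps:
(-36*23)*p(c) = -36*23*(-6) = -828*(-6) = 4968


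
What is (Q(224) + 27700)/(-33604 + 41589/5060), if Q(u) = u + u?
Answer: -142428880/169994651 ≈ -0.83784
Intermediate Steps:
Q(u) = 2*u
(Q(224) + 27700)/(-33604 + 41589/5060) = (2*224 + 27700)/(-33604 + 41589/5060) = (448 + 27700)/(-33604 + 41589*(1/5060)) = 28148/(-33604 + 41589/5060) = 28148/(-169994651/5060) = 28148*(-5060/169994651) = -142428880/169994651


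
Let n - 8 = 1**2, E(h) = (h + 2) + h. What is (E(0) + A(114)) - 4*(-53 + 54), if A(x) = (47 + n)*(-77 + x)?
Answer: 2070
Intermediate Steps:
E(h) = 2 + 2*h (E(h) = (2 + h) + h = 2 + 2*h)
n = 9 (n = 8 + 1**2 = 8 + 1 = 9)
A(x) = -4312 + 56*x (A(x) = (47 + 9)*(-77 + x) = 56*(-77 + x) = -4312 + 56*x)
(E(0) + A(114)) - 4*(-53 + 54) = ((2 + 2*0) + (-4312 + 56*114)) - 4*(-53 + 54) = ((2 + 0) + (-4312 + 6384)) - 4*1 = (2 + 2072) - 4 = 2074 - 4 = 2070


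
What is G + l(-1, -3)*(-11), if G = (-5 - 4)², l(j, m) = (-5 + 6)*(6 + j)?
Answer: 26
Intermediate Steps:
l(j, m) = 6 + j (l(j, m) = 1*(6 + j) = 6 + j)
G = 81 (G = (-9)² = 81)
G + l(-1, -3)*(-11) = 81 + (6 - 1)*(-11) = 81 + 5*(-11) = 81 - 55 = 26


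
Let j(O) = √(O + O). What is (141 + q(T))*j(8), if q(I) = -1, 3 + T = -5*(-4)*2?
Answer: 560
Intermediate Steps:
T = 37 (T = -3 - 5*(-4)*2 = -3 + 20*2 = -3 + 40 = 37)
j(O) = √2*√O (j(O) = √(2*O) = √2*√O)
(141 + q(T))*j(8) = (141 - 1)*(√2*√8) = 140*(√2*(2*√2)) = 140*4 = 560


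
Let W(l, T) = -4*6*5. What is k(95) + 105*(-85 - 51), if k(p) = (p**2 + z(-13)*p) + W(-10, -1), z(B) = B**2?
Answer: 10680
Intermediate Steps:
W(l, T) = -120 (W(l, T) = -24*5 = -120)
k(p) = -120 + p**2 + 169*p (k(p) = (p**2 + (-13)**2*p) - 120 = (p**2 + 169*p) - 120 = -120 + p**2 + 169*p)
k(95) + 105*(-85 - 51) = (-120 + 95**2 + 169*95) + 105*(-85 - 51) = (-120 + 9025 + 16055) + 105*(-136) = 24960 - 14280 = 10680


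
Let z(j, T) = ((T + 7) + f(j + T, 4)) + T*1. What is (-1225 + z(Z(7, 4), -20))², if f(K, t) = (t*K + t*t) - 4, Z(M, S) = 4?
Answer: 1716100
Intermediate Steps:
f(K, t) = -4 + t² + K*t (f(K, t) = (K*t + t²) - 4 = (t² + K*t) - 4 = -4 + t² + K*t)
z(j, T) = 19 + 4*j + 6*T (z(j, T) = ((T + 7) + (-4 + 4² + (j + T)*4)) + T*1 = ((7 + T) + (-4 + 16 + (T + j)*4)) + T = ((7 + T) + (-4 + 16 + (4*T + 4*j))) + T = ((7 + T) + (12 + 4*T + 4*j)) + T = (19 + 4*j + 5*T) + T = 19 + 4*j + 6*T)
(-1225 + z(Z(7, 4), -20))² = (-1225 + (19 + 4*4 + 6*(-20)))² = (-1225 + (19 + 16 - 120))² = (-1225 - 85)² = (-1310)² = 1716100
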